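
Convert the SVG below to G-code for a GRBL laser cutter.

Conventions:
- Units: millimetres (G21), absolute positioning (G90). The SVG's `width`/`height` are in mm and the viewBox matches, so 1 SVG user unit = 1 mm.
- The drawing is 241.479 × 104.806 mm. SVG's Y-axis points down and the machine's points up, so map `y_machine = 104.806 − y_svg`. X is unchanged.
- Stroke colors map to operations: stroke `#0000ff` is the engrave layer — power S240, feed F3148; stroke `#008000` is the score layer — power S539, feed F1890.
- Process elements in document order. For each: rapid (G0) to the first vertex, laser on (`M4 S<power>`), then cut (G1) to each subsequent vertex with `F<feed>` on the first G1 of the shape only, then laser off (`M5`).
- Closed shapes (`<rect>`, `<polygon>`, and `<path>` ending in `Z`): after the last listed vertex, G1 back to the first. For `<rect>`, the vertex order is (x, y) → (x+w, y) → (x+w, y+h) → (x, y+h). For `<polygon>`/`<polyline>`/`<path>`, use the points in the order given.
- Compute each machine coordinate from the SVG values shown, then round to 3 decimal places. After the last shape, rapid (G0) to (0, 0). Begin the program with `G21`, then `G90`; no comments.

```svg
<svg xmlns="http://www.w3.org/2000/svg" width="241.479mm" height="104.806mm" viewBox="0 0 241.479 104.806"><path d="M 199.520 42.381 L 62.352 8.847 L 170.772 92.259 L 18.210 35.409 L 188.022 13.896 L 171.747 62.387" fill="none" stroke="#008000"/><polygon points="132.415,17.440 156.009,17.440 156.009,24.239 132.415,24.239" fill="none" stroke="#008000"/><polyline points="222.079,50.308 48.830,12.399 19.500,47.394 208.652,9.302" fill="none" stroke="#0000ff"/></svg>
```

viewBox `0 0 241.479 104.806` with mm width/height → 1 unit = 1 mm. Flip: y_m = 104.806 − y_svg.

**Shape 1** — `<path>` open polyline, stroke `#008000` → score (S539, F1890). Machine vertices: (199.520,62.425) → (62.352,95.959) → (170.772,12.547) → (18.210,69.397) → (188.022,90.910) → (171.747,42.419). Open path.

**Shape 2** — `<polygon>` rectangle, stroke `#008000` → score (S539, F1890). Machine vertices: (132.415,87.366) → (156.009,87.366) → (156.009,80.567) → (132.415,80.567) → (132.415,87.366). Closed: final G1 returns to the first vertex.

**Shape 3** — `<polyline>` open polyline, stroke `#0000ff` → engrave (S240, F3148). Machine vertices: (222.079,54.498) → (48.830,92.407) → (19.500,57.412) → (208.652,95.504). Open path.

G21
G90
G0 X199.520 Y62.425
M4 S539
G1 X62.352 Y95.959 F1890
G1 X170.772 Y12.547
G1 X18.210 Y69.397
G1 X188.022 Y90.910
G1 X171.747 Y42.419
M5
G0 X132.415 Y87.366
M4 S539
G1 X156.009 Y87.366 F1890
G1 X156.009 Y80.567
G1 X132.415 Y80.567
G1 X132.415 Y87.366
M5
G0 X222.079 Y54.498
M4 S240
G1 X48.830 Y92.407 F3148
G1 X19.500 Y57.412
G1 X208.652 Y95.504
M5
G0 X0.000 Y0.000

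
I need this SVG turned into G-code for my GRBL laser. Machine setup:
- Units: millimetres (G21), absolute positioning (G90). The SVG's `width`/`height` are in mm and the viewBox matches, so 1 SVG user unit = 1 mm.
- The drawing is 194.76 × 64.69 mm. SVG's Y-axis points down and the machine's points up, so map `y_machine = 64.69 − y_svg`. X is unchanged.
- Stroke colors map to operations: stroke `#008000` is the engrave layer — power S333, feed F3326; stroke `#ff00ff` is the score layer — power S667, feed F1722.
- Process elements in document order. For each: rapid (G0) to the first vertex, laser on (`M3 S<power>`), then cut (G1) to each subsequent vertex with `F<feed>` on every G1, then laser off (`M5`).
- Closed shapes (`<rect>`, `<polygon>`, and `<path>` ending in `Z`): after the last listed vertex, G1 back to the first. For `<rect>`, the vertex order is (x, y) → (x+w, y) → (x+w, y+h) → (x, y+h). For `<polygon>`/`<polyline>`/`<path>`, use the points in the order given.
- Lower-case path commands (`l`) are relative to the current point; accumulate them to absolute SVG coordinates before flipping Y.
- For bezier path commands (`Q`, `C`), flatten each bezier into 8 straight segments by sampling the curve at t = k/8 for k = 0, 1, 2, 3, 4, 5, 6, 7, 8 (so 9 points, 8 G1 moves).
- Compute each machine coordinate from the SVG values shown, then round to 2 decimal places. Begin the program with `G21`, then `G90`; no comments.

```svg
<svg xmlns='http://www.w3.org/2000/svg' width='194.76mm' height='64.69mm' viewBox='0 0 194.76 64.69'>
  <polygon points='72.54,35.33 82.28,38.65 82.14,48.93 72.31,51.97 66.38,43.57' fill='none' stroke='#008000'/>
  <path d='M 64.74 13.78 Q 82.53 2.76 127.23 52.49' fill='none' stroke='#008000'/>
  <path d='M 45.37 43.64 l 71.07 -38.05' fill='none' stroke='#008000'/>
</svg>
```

1 u = 1 mm; y_m = 64.69 − y.

[1] `<polygon>` regular polygon, #008000→engrave S333 F3326: (72.54,29.36) → (82.28,26.04) → (82.14,15.76) → (72.31,12.72) → (66.38,21.12) → (72.54,29.36) (closed)

[2] `<path>` quadratic bezier, #008000→engrave S333 F3326: (64.74,50.91) → (69.61,52.72) → (75.32,52.62) → (81.87,50.63) → (89.26,46.74) → (97.49,40.95) → (106.56,33.27) → (116.48,23.68) → (127.23,12.20)

[3] `<path>` line segment, #008000→engrave S333 F3326: (45.37,21.05) → (116.44,59.10)

G21
G90
G0 X72.54 Y29.36
M3 S333
G1 X82.28 Y26.04 F3326
G1 X82.14 Y15.76 F3326
G1 X72.31 Y12.72 F3326
G1 X66.38 Y21.12 F3326
G1 X72.54 Y29.36 F3326
M5
G0 X64.74 Y50.91
M3 S333
G1 X69.61 Y52.72 F3326
G1 X75.32 Y52.62 F3326
G1 X81.87 Y50.63 F3326
G1 X89.26 Y46.74 F3326
G1 X97.49 Y40.95 F3326
G1 X106.56 Y33.27 F3326
G1 X116.48 Y23.68 F3326
G1 X127.23 Y12.20 F3326
M5
G0 X45.37 Y21.05
M3 S333
G1 X116.44 Y59.10 F3326
M5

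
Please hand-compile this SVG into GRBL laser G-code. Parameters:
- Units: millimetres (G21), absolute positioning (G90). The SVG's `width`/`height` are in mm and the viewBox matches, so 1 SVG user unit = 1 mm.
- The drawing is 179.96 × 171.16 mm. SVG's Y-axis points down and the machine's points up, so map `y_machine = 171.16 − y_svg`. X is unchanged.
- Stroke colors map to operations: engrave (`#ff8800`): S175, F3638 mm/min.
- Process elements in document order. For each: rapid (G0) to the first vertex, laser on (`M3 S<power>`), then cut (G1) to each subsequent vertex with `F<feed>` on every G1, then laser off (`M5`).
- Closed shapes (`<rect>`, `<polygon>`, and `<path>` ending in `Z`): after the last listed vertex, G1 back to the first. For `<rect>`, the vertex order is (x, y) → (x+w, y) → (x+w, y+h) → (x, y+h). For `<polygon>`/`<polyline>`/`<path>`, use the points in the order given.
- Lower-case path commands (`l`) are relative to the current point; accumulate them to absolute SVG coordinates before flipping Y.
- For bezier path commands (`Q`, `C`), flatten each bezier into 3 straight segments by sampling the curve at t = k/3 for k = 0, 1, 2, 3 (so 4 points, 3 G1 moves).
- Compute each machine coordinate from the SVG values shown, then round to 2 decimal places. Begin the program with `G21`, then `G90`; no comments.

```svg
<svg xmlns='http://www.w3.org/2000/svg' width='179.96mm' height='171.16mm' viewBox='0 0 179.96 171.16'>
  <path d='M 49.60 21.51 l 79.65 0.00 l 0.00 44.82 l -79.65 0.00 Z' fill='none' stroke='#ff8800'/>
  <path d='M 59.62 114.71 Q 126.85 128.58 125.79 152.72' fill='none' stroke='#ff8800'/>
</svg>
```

viewBox `0 0 179.96 171.16` with mm width/height → 1 unit = 1 mm. Flip: y_m = 171.16 − y_svg.

**Shape 1** — `<path>` rectangle, stroke `#ff8800` → engrave (S175, F3638). Machine vertices: (49.60,149.65) → (129.25,149.65) → (129.25,104.83) → (49.60,104.83) → (49.60,149.65). Closed: final G1 returns to the first vertex.

**Shape 2** — `<path>` quadratic bezier, stroke `#ff8800` → engrave (S175, F3638). Control points (SVG): P0=(59.62,114.71), P1=(126.85,128.58), P2=(125.79,152.72); sampled at t=k/3. Machine vertices: (59.62,56.45) → (96.85,46.06) → (118.91,33.39) → (125.79,18.44). Open path.

G21
G90
G0 X49.60 Y149.65
M3 S175
G1 X129.25 Y149.65 F3638
G1 X129.25 Y104.83 F3638
G1 X49.60 Y104.83 F3638
G1 X49.60 Y149.65 F3638
M5
G0 X59.62 Y56.45
M3 S175
G1 X96.85 Y46.06 F3638
G1 X118.91 Y33.39 F3638
G1 X125.79 Y18.44 F3638
M5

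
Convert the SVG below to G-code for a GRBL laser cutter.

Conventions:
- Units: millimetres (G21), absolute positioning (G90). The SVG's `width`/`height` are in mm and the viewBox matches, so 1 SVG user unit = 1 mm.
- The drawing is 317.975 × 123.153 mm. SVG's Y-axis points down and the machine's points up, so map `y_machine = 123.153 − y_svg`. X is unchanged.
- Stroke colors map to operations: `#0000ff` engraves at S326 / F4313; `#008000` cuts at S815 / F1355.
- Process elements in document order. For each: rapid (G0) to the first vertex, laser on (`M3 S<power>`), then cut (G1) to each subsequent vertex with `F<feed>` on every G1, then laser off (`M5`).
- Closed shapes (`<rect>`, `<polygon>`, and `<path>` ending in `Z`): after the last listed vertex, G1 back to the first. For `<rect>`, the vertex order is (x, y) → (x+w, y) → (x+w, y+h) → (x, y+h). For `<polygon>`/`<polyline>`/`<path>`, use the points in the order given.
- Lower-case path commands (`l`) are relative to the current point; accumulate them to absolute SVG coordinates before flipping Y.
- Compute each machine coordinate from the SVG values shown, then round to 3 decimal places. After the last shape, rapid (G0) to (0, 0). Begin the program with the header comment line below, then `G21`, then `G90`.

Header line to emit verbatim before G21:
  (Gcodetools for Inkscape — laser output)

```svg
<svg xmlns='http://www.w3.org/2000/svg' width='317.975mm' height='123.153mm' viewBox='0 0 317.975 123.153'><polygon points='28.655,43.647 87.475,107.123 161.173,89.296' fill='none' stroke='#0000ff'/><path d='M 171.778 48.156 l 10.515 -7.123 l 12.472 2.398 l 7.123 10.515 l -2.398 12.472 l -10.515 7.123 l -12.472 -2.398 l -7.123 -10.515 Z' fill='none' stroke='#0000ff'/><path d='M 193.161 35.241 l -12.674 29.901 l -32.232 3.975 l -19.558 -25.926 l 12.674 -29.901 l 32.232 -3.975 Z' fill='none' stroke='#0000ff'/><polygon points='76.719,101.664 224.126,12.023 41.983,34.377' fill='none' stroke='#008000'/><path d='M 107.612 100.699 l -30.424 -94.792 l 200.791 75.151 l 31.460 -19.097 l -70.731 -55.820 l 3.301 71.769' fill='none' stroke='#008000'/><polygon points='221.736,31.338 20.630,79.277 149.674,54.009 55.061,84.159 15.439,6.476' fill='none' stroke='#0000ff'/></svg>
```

(Gcodetools for Inkscape — laser output)
G21
G90
G0 X28.655 Y79.506
M3 S326
G1 X87.475 Y16.030 F4313
G1 X161.173 Y33.857 F4313
G1 X28.655 Y79.506 F4313
M5
G0 X171.778 Y74.997
M3 S326
G1 X182.293 Y82.120 F4313
G1 X194.765 Y79.722 F4313
G1 X201.888 Y69.207 F4313
G1 X199.490 Y56.735 F4313
G1 X188.975 Y49.612 F4313
G1 X176.503 Y52.010 F4313
G1 X169.380 Y62.525 F4313
G1 X171.778 Y74.997 F4313
M5
G0 X193.161 Y87.912
M3 S326
G1 X180.487 Y58.011 F4313
G1 X148.255 Y54.036 F4313
G1 X128.697 Y79.962 F4313
G1 X141.371 Y109.863 F4313
G1 X173.603 Y113.838 F4313
G1 X193.161 Y87.912 F4313
M5
G0 X76.719 Y21.489
M3 S815
G1 X224.126 Y111.130 F1355
G1 X41.983 Y88.776 F1355
G1 X76.719 Y21.489 F1355
M5
G0 X107.612 Y22.454
M3 S815
G1 X77.188 Y117.246 F1355
G1 X277.979 Y42.095 F1355
G1 X309.439 Y61.192 F1355
G1 X238.708 Y117.012 F1355
G1 X242.009 Y45.243 F1355
M5
G0 X221.736 Y91.815
M3 S326
G1 X20.630 Y43.876 F4313
G1 X149.674 Y69.144 F4313
G1 X55.061 Y38.994 F4313
G1 X15.439 Y116.677 F4313
G1 X221.736 Y91.815 F4313
M5
G0 X0.000 Y0.000

1 u = 1 mm; y_m = 123.153 − y.

[1] `<polygon>` closed polygon, #0000ff→engrave S326 F4313: (28.655,79.506) → (87.475,16.030) → (161.173,33.857) → (28.655,79.506) (closed)

[2] `<path>` regular polygon, #0000ff→engrave S326 F4313: (171.778,74.997) → (182.293,82.120) → (194.765,79.722) → (201.888,69.207) → (199.490,56.735) → (188.975,49.612) → (176.503,52.010) → (169.380,62.525) → (171.778,74.997) (closed)

[3] `<path>` regular polygon, #0000ff→engrave S326 F4313: (193.161,87.912) → (180.487,58.011) → (148.255,54.036) → (128.697,79.962) → (141.371,109.863) → (173.603,113.838) → (193.161,87.912) (closed)

[4] `<polygon>` closed polygon, #008000→cut S815 F1355: (76.719,21.489) → (224.126,111.130) → (41.983,88.776) → (76.719,21.489) (closed)

[5] `<path>` open polyline, #008000→cut S815 F1355: (107.612,22.454) → (77.188,117.246) → (277.979,42.095) → (309.439,61.192) → (238.708,117.012) → (242.009,45.243)

[6] `<polygon>` closed polygon, #0000ff→engrave S326 F4313: (221.736,91.815) → (20.630,43.876) → (149.674,69.144) → (55.061,38.994) → (15.439,116.677) → (221.736,91.815) (closed)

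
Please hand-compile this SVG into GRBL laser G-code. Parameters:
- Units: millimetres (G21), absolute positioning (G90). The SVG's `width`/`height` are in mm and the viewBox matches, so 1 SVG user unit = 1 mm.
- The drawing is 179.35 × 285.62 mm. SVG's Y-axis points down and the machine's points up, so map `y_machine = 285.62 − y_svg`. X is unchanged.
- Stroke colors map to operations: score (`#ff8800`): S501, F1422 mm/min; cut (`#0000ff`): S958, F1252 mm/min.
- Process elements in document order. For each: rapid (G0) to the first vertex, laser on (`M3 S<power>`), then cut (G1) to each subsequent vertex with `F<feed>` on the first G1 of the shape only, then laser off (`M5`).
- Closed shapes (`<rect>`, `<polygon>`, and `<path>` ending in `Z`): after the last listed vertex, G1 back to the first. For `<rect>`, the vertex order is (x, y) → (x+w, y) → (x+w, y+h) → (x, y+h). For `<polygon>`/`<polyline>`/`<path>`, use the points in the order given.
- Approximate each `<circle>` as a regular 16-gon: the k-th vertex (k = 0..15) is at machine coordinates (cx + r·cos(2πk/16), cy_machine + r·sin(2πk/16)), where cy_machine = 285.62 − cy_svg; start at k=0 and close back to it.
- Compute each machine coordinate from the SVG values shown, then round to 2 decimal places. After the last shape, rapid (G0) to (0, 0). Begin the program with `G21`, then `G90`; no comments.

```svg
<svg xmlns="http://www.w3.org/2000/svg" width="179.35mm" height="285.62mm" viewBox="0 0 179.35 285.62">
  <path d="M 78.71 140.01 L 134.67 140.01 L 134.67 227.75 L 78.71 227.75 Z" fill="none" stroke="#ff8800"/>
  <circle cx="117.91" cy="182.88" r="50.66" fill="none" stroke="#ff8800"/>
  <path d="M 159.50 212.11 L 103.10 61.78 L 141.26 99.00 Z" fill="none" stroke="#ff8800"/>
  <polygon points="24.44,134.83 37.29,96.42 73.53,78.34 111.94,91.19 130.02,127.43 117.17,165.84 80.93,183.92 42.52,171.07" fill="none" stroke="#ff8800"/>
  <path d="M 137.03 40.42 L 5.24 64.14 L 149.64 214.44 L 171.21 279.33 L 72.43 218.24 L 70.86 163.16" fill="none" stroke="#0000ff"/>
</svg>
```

G21
G90
G0 X78.71 Y145.61
M3 S501
G1 X134.67 Y145.61 F1422
G1 X134.67 Y57.87
G1 X78.71 Y57.87
G1 X78.71 Y145.61
M5
G0 X168.57 Y102.74
M3 S501
G1 X164.71 Y122.13 F1422
G1 X153.73 Y138.56
G1 X137.30 Y149.54
G1 X117.91 Y153.40
G1 X98.52 Y149.54
G1 X82.09 Y138.56
G1 X71.11 Y122.13
G1 X67.25 Y102.74
G1 X71.11 Y83.35
G1 X82.09 Y66.92
G1 X98.52 Y55.94
G1 X117.91 Y52.08
G1 X137.30 Y55.94
G1 X153.73 Y66.92
G1 X164.71 Y83.35
G1 X168.57 Y102.74
M5
G0 X159.50 Y73.51
M3 S501
G1 X103.10 Y223.84 F1422
G1 X141.26 Y186.62
G1 X159.50 Y73.51
M5
G0 X24.44 Y150.79
M3 S501
G1 X37.29 Y189.20 F1422
G1 X73.53 Y207.28
G1 X111.94 Y194.43
G1 X130.02 Y158.19
G1 X117.17 Y119.78
G1 X80.93 Y101.70
G1 X42.52 Y114.55
G1 X24.44 Y150.79
M5
G0 X137.03 Y245.20
M3 S958
G1 X5.24 Y221.48 F1252
G1 X149.64 Y71.18
G1 X171.21 Y6.29
G1 X72.43 Y67.38
G1 X70.86 Y122.46
M5
G0 X0.00 Y0.00

viewBox `0 0 179.35 285.62` with mm width/height → 1 unit = 1 mm. Flip: y_m = 285.62 − y_svg.

**Shape 1** — `<path>` rectangle, stroke `#ff8800` → score (S501, F1422). Machine vertices: (78.71,145.61) → (134.67,145.61) → (134.67,57.87) → (78.71,57.87) → (78.71,145.61). Closed: final G1 returns to the first vertex.

**Shape 2** — `<circle>` circle, stroke `#ff8800` → score (S501, F1422). Machine vertices: (168.57,102.74) → (164.71,122.13) → (153.73,138.56) → (137.30,149.54) → (117.91,153.40) → (98.52,149.54) → (82.09,138.56) → (71.11,122.13) → (67.25,102.74) → (71.11,83.35) → (82.09,66.92) → (98.52,55.94) → (117.91,52.08) → (137.30,55.94) → (153.73,66.92) → (164.71,83.35) → (168.57,102.74). Closed: final G1 returns to the first vertex.

**Shape 3** — `<path>` closed polygon, stroke `#ff8800` → score (S501, F1422). Machine vertices: (159.50,73.51) → (103.10,223.84) → (141.26,186.62) → (159.50,73.51). Closed: final G1 returns to the first vertex.

**Shape 4** — `<polygon>` regular polygon, stroke `#ff8800` → score (S501, F1422). Machine vertices: (24.44,150.79) → (37.29,189.20) → (73.53,207.28) → (111.94,194.43) → (130.02,158.19) → (117.17,119.78) → (80.93,101.70) → (42.52,114.55) → (24.44,150.79). Closed: final G1 returns to the first vertex.

**Shape 5** — `<path>` open polyline, stroke `#0000ff` → cut (S958, F1252). Machine vertices: (137.03,245.20) → (5.24,221.48) → (149.64,71.18) → (171.21,6.29) → (72.43,67.38) → (70.86,122.46). Open path.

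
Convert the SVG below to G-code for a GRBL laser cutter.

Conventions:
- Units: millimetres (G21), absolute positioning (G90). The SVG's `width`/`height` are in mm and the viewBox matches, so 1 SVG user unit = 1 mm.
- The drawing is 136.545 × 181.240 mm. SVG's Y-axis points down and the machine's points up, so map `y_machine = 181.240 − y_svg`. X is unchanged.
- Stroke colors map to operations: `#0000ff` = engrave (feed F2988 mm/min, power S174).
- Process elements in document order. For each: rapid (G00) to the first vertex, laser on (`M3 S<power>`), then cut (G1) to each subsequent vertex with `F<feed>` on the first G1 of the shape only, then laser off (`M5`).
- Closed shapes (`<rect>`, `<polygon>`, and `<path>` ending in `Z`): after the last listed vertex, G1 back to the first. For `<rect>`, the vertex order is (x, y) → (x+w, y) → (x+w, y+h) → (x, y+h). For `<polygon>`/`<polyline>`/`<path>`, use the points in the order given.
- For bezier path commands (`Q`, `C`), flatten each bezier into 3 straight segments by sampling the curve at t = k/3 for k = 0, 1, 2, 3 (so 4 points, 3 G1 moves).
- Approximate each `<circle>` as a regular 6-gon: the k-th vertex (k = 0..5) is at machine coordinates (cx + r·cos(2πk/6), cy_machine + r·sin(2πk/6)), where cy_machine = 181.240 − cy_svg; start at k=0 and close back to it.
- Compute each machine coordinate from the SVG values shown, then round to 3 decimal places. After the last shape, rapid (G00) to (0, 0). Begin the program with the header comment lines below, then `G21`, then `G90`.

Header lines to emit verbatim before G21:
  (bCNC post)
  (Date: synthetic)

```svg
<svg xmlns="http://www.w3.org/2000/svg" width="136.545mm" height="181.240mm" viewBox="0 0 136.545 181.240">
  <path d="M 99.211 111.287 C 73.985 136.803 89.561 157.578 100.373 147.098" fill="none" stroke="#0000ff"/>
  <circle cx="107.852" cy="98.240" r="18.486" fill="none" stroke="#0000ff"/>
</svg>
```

(bCNC post)
(Date: synthetic)
G21
G90
G00 X99.211 Y69.953
M3 S174
G1 X85.898 Y46.999 F2988
G1 X89.661 Y33.098
G1 X100.373 Y34.142
M5
G00 X126.338 Y83.000
M3 S174
G1 X117.095 Y99.009 F2988
G1 X98.609 Y99.009
G1 X89.366 Y83.000
G1 X98.609 Y66.991
G1 X117.095 Y66.991
G1 X126.338 Y83.000
M5
G00 X0.000 Y0.000

Since the viewBox matches the mm dimensions, user units are millimetres directly. The only transform is the Y-flip y_m = 181.240 − y_svg.

Shape 1 is a cubic bezier drawn with `<path>`. Its stroke #0000ff means engrave at S174, F2988. After flipping Y the toolpath is (99.211,69.953) → (85.898,46.999) → (89.661,33.098) → (100.373,34.142).

Shape 2 is a circle drawn with `<circle>`. Its stroke #0000ff means engrave at S174, F2988. After flipping Y the toolpath is (126.338,83.000) → (117.095,99.009) → (98.609,99.009) → (89.366,83.000) → (98.609,66.991) → (117.095,66.991) → (126.338,83.000), returning to the start.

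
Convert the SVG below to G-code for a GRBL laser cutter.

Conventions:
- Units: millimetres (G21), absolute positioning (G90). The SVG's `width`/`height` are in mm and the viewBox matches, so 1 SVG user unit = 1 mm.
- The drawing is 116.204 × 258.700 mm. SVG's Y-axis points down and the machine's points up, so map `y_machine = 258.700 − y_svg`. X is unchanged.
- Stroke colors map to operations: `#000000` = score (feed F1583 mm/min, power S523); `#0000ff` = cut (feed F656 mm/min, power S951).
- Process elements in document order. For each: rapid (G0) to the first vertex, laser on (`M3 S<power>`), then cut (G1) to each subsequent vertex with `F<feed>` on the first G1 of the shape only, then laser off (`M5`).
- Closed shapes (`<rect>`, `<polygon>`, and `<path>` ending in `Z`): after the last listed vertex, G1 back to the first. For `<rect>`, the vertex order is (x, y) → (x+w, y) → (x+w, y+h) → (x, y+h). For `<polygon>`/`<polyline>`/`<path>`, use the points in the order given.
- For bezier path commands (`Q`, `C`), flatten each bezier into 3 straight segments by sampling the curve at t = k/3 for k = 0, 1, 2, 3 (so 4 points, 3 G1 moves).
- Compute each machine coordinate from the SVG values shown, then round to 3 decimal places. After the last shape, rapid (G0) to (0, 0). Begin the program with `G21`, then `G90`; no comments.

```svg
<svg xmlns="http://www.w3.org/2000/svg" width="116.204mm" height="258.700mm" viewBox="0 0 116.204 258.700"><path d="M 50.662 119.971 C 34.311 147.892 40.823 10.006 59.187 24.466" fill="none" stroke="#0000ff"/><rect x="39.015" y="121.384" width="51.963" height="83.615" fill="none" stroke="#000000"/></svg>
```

G21
G90
G0 X50.662 Y138.729
M3 S951
G1 X41.524 Y154.294 F656
G1 X45.181 Y209.695
G1 X59.187 Y234.234
M5
G0 X39.015 Y137.316
M3 S523
G1 X90.978 Y137.316 F1583
G1 X90.978 Y53.701
G1 X39.015 Y53.701
G1 X39.015 Y137.316
M5
G0 X0.000 Y0.000

1 u = 1 mm; y_m = 258.700 − y.

[1] `<path>` cubic bezier, #0000ff→cut S951 F656: (50.662,138.729) → (41.524,154.294) → (45.181,209.695) → (59.187,234.234)

[2] `<rect>` rectangle, #000000→score S523 F1583: (39.015,137.316) → (90.978,137.316) → (90.978,53.701) → (39.015,53.701) → (39.015,137.316) (closed)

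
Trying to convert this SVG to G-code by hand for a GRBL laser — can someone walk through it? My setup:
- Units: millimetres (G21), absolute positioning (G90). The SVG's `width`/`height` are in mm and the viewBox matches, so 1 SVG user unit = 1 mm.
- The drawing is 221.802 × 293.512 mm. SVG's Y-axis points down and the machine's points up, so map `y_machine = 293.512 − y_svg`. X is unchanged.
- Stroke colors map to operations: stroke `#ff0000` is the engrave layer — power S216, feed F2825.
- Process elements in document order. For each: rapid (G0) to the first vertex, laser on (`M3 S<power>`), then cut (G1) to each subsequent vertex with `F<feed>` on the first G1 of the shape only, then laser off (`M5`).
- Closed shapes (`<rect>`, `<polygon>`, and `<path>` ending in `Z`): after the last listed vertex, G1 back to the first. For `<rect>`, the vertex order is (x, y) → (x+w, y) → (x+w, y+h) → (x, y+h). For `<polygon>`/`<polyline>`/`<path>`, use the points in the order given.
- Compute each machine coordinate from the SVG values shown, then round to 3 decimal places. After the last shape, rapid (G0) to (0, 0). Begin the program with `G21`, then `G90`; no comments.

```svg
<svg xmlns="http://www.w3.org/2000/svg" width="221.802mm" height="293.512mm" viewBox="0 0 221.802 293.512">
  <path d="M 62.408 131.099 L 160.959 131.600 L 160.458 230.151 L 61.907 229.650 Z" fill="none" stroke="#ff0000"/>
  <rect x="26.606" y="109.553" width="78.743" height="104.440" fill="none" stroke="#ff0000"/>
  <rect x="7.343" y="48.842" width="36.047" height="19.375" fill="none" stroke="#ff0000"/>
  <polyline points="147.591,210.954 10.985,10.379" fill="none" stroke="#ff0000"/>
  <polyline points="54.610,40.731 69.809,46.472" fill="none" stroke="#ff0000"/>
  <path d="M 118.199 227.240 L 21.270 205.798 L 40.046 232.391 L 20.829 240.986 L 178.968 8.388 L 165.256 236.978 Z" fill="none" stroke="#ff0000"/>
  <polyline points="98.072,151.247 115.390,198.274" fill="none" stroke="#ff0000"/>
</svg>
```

G21
G90
G0 X62.408 Y162.413
M3 S216
G1 X160.959 Y161.912 F2825
G1 X160.458 Y63.361
G1 X61.907 Y63.862
G1 X62.408 Y162.413
M5
G0 X26.606 Y183.959
M3 S216
G1 X105.349 Y183.959 F2825
G1 X105.349 Y79.519
G1 X26.606 Y79.519
G1 X26.606 Y183.959
M5
G0 X7.343 Y244.670
M3 S216
G1 X43.390 Y244.670 F2825
G1 X43.390 Y225.295
G1 X7.343 Y225.295
G1 X7.343 Y244.670
M5
G0 X147.591 Y82.558
M3 S216
G1 X10.985 Y283.133 F2825
M5
G0 X54.610 Y252.781
M3 S216
G1 X69.809 Y247.040 F2825
M5
G0 X118.199 Y66.272
M3 S216
G1 X21.270 Y87.714 F2825
G1 X40.046 Y61.121
G1 X20.829 Y52.526
G1 X178.968 Y285.124
G1 X165.256 Y56.534
G1 X118.199 Y66.272
M5
G0 X98.072 Y142.265
M3 S216
G1 X115.390 Y95.238 F2825
M5
G0 X0.000 Y0.000

1 u = 1 mm; y_m = 293.512 − y.

[1] `<path>` regular polygon, #ff0000→engrave S216 F2825: (62.408,162.413) → (160.959,161.912) → (160.458,63.361) → (61.907,63.862) → (62.408,162.413) (closed)

[2] `<rect>` rectangle, #ff0000→engrave S216 F2825: (26.606,183.959) → (105.349,183.959) → (105.349,79.519) → (26.606,79.519) → (26.606,183.959) (closed)

[3] `<rect>` rectangle, #ff0000→engrave S216 F2825: (7.343,244.670) → (43.390,244.670) → (43.390,225.295) → (7.343,225.295) → (7.343,244.670) (closed)

[4] `<polyline>` line segment, #ff0000→engrave S216 F2825: (147.591,82.558) → (10.985,283.133)

[5] `<polyline>` line segment, #ff0000→engrave S216 F2825: (54.610,252.781) → (69.809,247.040)

[6] `<path>` closed polygon, #ff0000→engrave S216 F2825: (118.199,66.272) → (21.270,87.714) → (40.046,61.121) → (20.829,52.526) → (178.968,285.124) → (165.256,56.534) → (118.199,66.272) (closed)

[7] `<polyline>` line segment, #ff0000→engrave S216 F2825: (98.072,142.265) → (115.390,95.238)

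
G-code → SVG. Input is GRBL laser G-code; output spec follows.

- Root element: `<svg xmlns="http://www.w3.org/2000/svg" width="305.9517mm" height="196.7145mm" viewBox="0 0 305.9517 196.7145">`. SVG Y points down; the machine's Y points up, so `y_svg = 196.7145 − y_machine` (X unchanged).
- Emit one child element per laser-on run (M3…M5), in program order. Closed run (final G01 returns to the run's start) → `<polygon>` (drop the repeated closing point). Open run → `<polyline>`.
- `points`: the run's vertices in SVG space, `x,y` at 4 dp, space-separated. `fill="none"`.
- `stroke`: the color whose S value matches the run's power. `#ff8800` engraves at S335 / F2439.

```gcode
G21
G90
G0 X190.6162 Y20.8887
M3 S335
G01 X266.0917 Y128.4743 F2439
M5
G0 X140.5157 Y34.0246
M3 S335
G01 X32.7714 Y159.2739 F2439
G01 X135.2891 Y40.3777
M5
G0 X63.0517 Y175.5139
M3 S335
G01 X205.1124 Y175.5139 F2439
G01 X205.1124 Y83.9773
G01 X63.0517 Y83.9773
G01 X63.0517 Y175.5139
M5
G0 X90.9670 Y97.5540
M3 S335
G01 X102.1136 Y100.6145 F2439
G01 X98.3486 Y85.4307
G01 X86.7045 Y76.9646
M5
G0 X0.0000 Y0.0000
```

Each laser-on run becomes one SVG element. Flip Y back into SVG space with y_svg = 196.7145 − y_machine. Every run uses S335, so all elements get stroke `#ff8800` (engrave).

Run 1: The run is open, so emit a `<polyline>` with points (Y-flipped): 190.6162,175.8258 266.0917,68.2402.

Run 2: The run is open, so emit a `<polyline>` with points (Y-flipped): 140.5157,162.6899 32.7714,37.4406 135.2891,156.3368.

Run 3: The run returns to its start, so emit a `<polygon>` with points (Y-flipped): 63.0517,21.2006 205.1124,21.2006 205.1124,112.7372 63.0517,112.7372.

Run 4: The run is open, so emit a `<polyline>` with points (Y-flipped): 90.9670,99.1605 102.1136,96.1000 98.3486,111.2838 86.7045,119.7499.

<svg xmlns="http://www.w3.org/2000/svg" width="305.9517mm" height="196.7145mm" viewBox="0 0 305.9517 196.7145">
  <polyline points="190.6162,175.8258 266.0917,68.2402" fill="none" stroke="#ff8800"/>
  <polyline points="140.5157,162.6899 32.7714,37.4406 135.2891,156.3368" fill="none" stroke="#ff8800"/>
  <polygon points="63.0517,21.2006 205.1124,21.2006 205.1124,112.7372 63.0517,112.7372" fill="none" stroke="#ff8800"/>
  <polyline points="90.9670,99.1605 102.1136,96.1000 98.3486,111.2838 86.7045,119.7499" fill="none" stroke="#ff8800"/>
</svg>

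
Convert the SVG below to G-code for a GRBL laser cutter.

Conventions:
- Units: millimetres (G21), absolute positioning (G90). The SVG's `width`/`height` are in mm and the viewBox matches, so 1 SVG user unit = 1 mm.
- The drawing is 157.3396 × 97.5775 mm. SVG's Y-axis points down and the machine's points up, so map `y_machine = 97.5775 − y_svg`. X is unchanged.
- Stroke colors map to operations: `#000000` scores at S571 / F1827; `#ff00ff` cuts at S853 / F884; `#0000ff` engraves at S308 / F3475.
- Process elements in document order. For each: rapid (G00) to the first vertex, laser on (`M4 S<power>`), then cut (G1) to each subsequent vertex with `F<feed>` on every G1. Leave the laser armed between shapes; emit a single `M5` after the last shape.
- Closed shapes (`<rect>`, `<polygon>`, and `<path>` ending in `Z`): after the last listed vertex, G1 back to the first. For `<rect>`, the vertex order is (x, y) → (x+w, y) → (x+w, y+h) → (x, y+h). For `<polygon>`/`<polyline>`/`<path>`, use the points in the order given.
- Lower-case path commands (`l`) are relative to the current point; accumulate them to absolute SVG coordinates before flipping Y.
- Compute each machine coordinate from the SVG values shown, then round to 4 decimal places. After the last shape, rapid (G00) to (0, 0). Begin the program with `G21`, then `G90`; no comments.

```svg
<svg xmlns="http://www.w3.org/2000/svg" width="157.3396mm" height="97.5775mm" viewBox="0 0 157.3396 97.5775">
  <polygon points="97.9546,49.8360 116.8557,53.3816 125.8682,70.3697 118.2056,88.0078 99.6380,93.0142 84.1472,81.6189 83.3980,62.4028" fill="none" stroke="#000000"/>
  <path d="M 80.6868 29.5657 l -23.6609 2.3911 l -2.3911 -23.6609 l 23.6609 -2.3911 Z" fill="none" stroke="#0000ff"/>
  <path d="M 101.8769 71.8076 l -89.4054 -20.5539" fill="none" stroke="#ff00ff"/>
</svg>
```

G21
G90
G00 X97.9546 Y47.7415
M4 S571
G1 X116.8557 Y44.1959 F1827
G1 X125.8682 Y27.2078 F1827
G1 X118.2056 Y9.5697 F1827
G1 X99.6380 Y4.5633 F1827
G1 X84.1472 Y15.9586 F1827
G1 X83.3980 Y35.1747 F1827
G1 X97.9546 Y47.7415 F1827
G00 X80.6868 Y68.0118
M4 S308
G1 X57.0259 Y65.6207 F3475
G1 X54.6348 Y89.2816 F3475
G1 X78.2957 Y91.6727 F3475
G1 X80.6868 Y68.0118 F3475
G00 X101.8769 Y25.7699
M4 S853
G1 X12.4715 Y46.3238 F884
M5
G00 X0.0000 Y0.0000

Since the viewBox matches the mm dimensions, user units are millimetres directly. The only transform is the Y-flip y_m = 97.5775 − y_svg.

Shape 1 is a regular polygon drawn with `<polygon>`. Its stroke #000000 means score at S571, F1827. After flipping Y the toolpath is (97.9546,47.7415) → (116.8557,44.1959) → (125.8682,27.2078) → (118.2056,9.5697) → (99.6380,4.5633) → (84.1472,15.9586) → (83.3980,35.1747) → (97.9546,47.7415), returning to the start.

Shape 2 is a regular polygon drawn with `<path>`. Its stroke #0000ff means engrave at S308, F3475. After flipping Y the toolpath is (80.6868,68.0118) → (57.0259,65.6207) → (54.6348,89.2816) → (78.2957,91.6727) → (80.6868,68.0118), returning to the start.

Shape 3 is a line segment drawn with `<path>`. Its stroke #ff00ff means cut at S853, F884. After flipping Y the toolpath is (101.8769,25.7699) → (12.4715,46.3238).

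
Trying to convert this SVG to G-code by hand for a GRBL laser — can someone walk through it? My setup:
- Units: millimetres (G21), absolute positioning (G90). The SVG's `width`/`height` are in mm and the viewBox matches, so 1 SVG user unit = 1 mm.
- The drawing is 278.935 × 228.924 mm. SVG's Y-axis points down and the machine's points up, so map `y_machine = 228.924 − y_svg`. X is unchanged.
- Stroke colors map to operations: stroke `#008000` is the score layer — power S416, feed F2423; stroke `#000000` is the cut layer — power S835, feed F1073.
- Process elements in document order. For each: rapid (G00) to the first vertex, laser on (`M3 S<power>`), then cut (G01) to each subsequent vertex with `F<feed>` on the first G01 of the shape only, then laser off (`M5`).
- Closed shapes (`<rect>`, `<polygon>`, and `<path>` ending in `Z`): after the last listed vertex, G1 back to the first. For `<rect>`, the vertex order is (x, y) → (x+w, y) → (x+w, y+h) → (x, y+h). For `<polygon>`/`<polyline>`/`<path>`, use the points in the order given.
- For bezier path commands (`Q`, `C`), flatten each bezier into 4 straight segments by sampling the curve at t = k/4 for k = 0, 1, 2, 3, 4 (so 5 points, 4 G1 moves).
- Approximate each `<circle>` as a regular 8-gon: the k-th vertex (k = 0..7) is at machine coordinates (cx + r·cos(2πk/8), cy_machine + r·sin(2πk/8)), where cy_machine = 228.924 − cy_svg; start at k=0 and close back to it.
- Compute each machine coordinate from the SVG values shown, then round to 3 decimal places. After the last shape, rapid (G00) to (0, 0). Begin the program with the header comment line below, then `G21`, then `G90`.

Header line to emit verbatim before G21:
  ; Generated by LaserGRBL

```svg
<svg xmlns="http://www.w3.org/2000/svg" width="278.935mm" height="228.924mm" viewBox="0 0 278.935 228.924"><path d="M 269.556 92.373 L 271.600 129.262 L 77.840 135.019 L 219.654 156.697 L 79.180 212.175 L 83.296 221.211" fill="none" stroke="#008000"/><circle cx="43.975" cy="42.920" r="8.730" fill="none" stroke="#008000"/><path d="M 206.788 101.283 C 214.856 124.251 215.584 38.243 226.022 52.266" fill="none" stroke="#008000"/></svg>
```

; Generated by LaserGRBL
G21
G90
G00 X269.556 Y136.551
M3 S416
G01 X271.600 Y99.662 F2423
G01 X77.840 Y93.905
G01 X219.654 Y72.227
G01 X79.180 Y16.749
G01 X83.296 Y7.713
M5
G00 X52.705 Y186.004
M3 S416
G01 X50.148 Y192.177 F2423
G01 X43.975 Y194.734
G01 X37.802 Y192.177
G01 X35.245 Y186.004
G01 X37.802 Y179.831
G01 X43.975 Y177.274
G01 X50.148 Y179.831
G01 X52.705 Y186.004
M5
G00 X206.788 Y127.641
M3 S416
G01 X211.729 Y127.582 F2423
G01 X215.516 Y148.795
G01 X219.748 Y171.685
G01 X226.022 Y176.658
M5
G00 X0.000 Y0.000

1 u = 1 mm; y_m = 228.924 − y.

[1] `<path>` open polyline, #008000→score S416 F2423: (269.556,136.551) → (271.600,99.662) → (77.840,93.905) → (219.654,72.227) → (79.180,16.749) → (83.296,7.713)

[2] `<circle>` circle, #008000→score S416 F2423: (52.705,186.004) → (50.148,192.177) → (43.975,194.734) → (37.802,192.177) → (35.245,186.004) → (37.802,179.831) → (43.975,177.274) → (50.148,179.831) → (52.705,186.004) (closed)

[3] `<path>` cubic bezier, #008000→score S416 F2423: (206.788,127.641) → (211.729,127.582) → (215.516,148.795) → (219.748,171.685) → (226.022,176.658)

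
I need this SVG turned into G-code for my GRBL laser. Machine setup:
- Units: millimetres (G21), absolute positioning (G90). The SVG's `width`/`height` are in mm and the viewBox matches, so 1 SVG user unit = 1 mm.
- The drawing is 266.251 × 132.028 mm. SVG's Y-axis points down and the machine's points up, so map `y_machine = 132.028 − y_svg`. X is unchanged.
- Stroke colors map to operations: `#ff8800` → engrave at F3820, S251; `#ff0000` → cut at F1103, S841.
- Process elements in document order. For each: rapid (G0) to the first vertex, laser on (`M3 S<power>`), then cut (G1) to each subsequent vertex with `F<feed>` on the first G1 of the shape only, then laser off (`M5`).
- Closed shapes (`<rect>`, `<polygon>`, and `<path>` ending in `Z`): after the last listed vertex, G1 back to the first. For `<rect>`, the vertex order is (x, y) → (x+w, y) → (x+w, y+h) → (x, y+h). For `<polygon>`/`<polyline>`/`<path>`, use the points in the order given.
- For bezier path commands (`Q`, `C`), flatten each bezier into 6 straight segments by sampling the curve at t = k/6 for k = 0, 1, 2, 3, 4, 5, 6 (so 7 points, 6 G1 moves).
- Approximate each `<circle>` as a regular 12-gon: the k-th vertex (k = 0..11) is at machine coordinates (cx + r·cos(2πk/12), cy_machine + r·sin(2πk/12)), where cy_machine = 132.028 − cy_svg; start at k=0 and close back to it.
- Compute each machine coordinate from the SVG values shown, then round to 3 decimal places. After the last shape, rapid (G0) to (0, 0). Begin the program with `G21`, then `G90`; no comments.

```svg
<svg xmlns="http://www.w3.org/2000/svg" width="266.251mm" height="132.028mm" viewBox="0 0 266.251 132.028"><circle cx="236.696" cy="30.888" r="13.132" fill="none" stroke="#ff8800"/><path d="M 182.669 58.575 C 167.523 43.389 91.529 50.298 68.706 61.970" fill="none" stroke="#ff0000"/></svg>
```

G21
G90
G0 X249.828 Y101.140
M3 S251
G1 X248.069 Y107.706 F3820
G1 X243.262 Y112.513
G1 X236.696 Y114.272
G1 X230.130 Y112.513
G1 X225.323 Y107.706
G1 X223.564 Y101.140
G1 X225.323 Y94.574
G1 X230.130 Y89.767
G1 X236.696 Y88.008
G1 X243.262 Y89.767
G1 X248.069 Y94.574
G1 X249.828 Y101.140
M5
G0 X182.669 Y73.453
M3 S841
G1 X170.553 Y79.285 F1103
G1 X151.463 Y81.916
G1 X128.566 Y81.827
G1 X105.030 Y79.500
G1 X84.021 Y75.417
G1 X68.706 Y70.058
M5
G0 X0.000 Y0.000

viewBox `0 0 266.251 132.028` with mm width/height → 1 unit = 1 mm. Flip: y_m = 132.028 − y_svg.

**Shape 1** — `<circle>` circle, stroke `#ff8800` → engrave (S251, F3820). Machine vertices: (249.828,101.140) → (248.069,107.706) → (243.262,112.513) → (236.696,114.272) → (230.130,112.513) → (225.323,107.706) → (223.564,101.140) → (225.323,94.574) → (230.130,89.767) → (236.696,88.008) → (243.262,89.767) → (248.069,94.574) → (249.828,101.140). Closed: final G1 returns to the first vertex.

**Shape 2** — `<path>` cubic bezier, stroke `#ff0000` → cut (S841, F1103). Control points (SVG): P0=(182.669,58.575), P1=(167.523,43.389), P2=(91.529,50.298), P3=(68.706,61.970); sampled at t=k/6. Machine vertices: (182.669,73.453) → (170.553,79.285) → (151.463,81.916) → (128.566,81.827) → (105.030,79.500) → (84.021,75.417) → (68.706,70.058). Open path.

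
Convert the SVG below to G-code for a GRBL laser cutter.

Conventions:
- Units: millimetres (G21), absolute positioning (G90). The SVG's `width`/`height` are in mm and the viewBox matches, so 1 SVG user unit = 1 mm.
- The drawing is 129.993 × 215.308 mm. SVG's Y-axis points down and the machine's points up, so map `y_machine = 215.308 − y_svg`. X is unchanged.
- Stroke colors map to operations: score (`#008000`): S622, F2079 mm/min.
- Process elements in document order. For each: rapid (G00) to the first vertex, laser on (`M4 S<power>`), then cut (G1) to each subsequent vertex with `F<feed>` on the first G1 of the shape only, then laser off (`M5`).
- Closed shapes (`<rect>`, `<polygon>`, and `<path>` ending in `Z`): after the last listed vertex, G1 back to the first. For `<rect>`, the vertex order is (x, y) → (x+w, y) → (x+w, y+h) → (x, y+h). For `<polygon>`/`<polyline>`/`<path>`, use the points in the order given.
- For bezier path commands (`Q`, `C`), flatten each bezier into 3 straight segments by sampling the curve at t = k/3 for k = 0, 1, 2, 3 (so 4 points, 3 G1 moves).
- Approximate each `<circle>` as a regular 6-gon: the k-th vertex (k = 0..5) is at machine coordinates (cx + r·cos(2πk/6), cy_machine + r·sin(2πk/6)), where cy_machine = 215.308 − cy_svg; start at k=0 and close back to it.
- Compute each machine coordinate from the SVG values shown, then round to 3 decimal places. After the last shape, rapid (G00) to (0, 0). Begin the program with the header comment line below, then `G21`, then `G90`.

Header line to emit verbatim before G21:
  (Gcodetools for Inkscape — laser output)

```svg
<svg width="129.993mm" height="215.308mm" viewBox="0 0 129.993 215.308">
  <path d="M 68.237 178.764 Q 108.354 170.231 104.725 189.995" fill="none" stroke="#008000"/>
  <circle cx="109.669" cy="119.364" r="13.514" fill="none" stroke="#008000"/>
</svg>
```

(Gcodetools for Inkscape — laser output)
G21
G90
G00 X68.237 Y36.544
M4 S622
G1 X90.121 Y39.089 F2079
G1 X102.284 Y35.345
G1 X104.725 Y25.313
M5
G00 X123.183 Y95.944
M4 S622
G1 X116.426 Y107.647 F2079
G1 X102.912 Y107.647
G1 X96.155 Y95.944
G1 X102.912 Y84.241
G1 X116.426 Y84.241
G1 X123.183 Y95.944
M5
G00 X0.000 Y0.000

1 u = 1 mm; y_m = 215.308 − y.

[1] `<path>` quadratic bezier, #008000→score S622 F2079: (68.237,36.544) → (90.121,39.089) → (102.284,35.345) → (104.725,25.313)

[2] `<circle>` circle, #008000→score S622 F2079: (123.183,95.944) → (116.426,107.647) → (102.912,107.647) → (96.155,95.944) → (102.912,84.241) → (116.426,84.241) → (123.183,95.944) (closed)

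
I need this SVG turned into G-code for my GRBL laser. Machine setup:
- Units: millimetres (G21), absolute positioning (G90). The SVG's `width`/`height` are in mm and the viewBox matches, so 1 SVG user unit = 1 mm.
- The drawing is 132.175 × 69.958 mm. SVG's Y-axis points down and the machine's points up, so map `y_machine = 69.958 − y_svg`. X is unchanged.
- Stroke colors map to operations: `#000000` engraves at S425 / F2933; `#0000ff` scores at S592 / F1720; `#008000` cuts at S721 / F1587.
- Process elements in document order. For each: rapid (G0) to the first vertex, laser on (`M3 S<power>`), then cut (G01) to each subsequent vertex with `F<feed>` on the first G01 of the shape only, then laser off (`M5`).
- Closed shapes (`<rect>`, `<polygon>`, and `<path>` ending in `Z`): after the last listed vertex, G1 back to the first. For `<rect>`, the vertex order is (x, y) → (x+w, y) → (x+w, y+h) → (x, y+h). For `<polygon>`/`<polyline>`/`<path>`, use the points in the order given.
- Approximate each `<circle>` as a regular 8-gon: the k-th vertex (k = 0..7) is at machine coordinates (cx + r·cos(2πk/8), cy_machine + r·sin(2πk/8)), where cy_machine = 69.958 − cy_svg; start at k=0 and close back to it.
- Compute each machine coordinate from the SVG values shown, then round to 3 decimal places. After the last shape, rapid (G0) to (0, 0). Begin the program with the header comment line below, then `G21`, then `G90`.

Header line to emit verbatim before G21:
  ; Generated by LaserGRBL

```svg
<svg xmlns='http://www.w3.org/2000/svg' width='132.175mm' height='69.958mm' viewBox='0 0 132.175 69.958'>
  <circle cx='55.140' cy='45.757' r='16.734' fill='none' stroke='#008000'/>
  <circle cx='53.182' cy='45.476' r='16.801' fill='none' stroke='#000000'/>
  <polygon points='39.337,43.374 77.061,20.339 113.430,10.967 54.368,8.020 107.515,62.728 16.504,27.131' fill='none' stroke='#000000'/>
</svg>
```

Since the viewBox matches the mm dimensions, user units are millimetres directly. The only transform is the Y-flip y_m = 69.958 − y_svg.

Shape 1 is a circle drawn with `<circle>`. Its stroke #008000 means cut at S721, F1587. After flipping Y the toolpath is (71.874,24.201) → (66.973,36.034) → (55.140,40.935) → (43.307,36.034) → (38.406,24.201) → (43.307,12.368) → (55.140,7.467) → (66.973,12.368) → (71.874,24.201), returning to the start.

Shape 2 is a circle drawn with `<circle>`. Its stroke #000000 means engrave at S425, F2933. After flipping Y the toolpath is (69.983,24.482) → (65.062,36.362) → (53.182,41.283) → (41.302,36.362) → (36.381,24.482) → (41.302,12.602) → (53.182,7.681) → (65.062,12.602) → (69.983,24.482), returning to the start.

Shape 3 is a closed polygon drawn with `<polygon>`. Its stroke #000000 means engrave at S425, F2933. After flipping Y the toolpath is (39.337,26.584) → (77.061,49.619) → (113.430,58.991) → (54.368,61.938) → (107.515,7.230) → (16.504,42.827) → (39.337,26.584), returning to the start.

; Generated by LaserGRBL
G21
G90
G0 X71.874 Y24.201
M3 S721
G01 X66.973 Y36.034 F1587
G01 X55.140 Y40.935
G01 X43.307 Y36.034
G01 X38.406 Y24.201
G01 X43.307 Y12.368
G01 X55.140 Y7.467
G01 X66.973 Y12.368
G01 X71.874 Y24.201
M5
G0 X69.983 Y24.482
M3 S425
G01 X65.062 Y36.362 F2933
G01 X53.182 Y41.283
G01 X41.302 Y36.362
G01 X36.381 Y24.482
G01 X41.302 Y12.602
G01 X53.182 Y7.681
G01 X65.062 Y12.602
G01 X69.983 Y24.482
M5
G0 X39.337 Y26.584
M3 S425
G01 X77.061 Y49.619 F2933
G01 X113.430 Y58.991
G01 X54.368 Y61.938
G01 X107.515 Y7.230
G01 X16.504 Y42.827
G01 X39.337 Y26.584
M5
G0 X0.000 Y0.000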